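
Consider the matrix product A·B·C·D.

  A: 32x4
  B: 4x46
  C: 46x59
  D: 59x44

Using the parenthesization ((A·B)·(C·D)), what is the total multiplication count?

190072

(A·B): 32×4 by 4×46 → 32×46, cost 32·4·46 = 5888
(C·D): 46×59 by 59×44 → 46×44, cost 46·59·44 = 119416
((A·B)·(C·D)): 32×46 by 46×44 → 32×44, cost 32·46·44 = 64768; cumulative 190072
Total: 190072 scalar multiplications.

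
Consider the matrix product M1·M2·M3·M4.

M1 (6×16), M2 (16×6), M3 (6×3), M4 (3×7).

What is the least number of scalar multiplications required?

702

Adjacent pairs: M1M2 = 6·16·6 = 576; M2M3 = 16·6·3 = 288; M3M4 = 6·3·7 = 126.
Length 3: M1..M3: k=1: 0+288+6·16·3=576; k=2: 576+0+6·6·3=684 → min 576 | M2..M4: k=2: 0+126+16·6·7=798; k=3: 288+0+16·3·7=624 → min 624.
Length 4: M1..M4: k=1: 0+624+6·16·7=1296; k=2: 576+126+6·6·7=954; k=3: 576+0+6·3·7=702 → min 702.
Optimal order: ((M1·(M2·M3))·M4) with cost 702.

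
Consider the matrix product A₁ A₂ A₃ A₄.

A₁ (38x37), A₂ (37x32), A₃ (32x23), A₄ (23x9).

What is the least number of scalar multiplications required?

29934

Adjacent pairs: A₁A₂ = 38·37·32 = 44992; A₂A₃ = 37·32·23 = 27232; A₃A₄ = 32·23·9 = 6624.
Length 3: A₁..A₃: k=1: 0+27232+38·37·23=59570; k=2: 44992+0+38·32·23=72960 → min 59570 | A₂..A₄: k=2: 0+6624+37·32·9=17280; k=3: 27232+0+37·23·9=34891 → min 17280.
Length 4: A₁..A₄: k=1: 0+17280+38·37·9=29934; k=2: 44992+6624+38·32·9=62560; k=3: 59570+0+38·23·9=67436 → min 29934.
Optimal order: (A₁ (A₂ (A₃ A₄))) with cost 29934.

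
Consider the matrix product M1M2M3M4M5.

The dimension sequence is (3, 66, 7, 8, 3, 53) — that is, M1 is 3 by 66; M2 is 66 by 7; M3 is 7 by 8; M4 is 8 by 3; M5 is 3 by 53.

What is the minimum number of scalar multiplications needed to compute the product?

2094

Adjacent pairs: M1M2 = 3·66·7 = 1386; M2M3 = 66·7·8 = 3696; M3M4 = 7·8·3 = 168; M4M5 = 8·3·53 = 1272.
Length 3: M1..M3: k=1: 0+3696+3·66·8=5280; k=2: 1386+0+3·7·8=1554 → min 1554 | M2..M4: k=2: 0+168+66·7·3=1554; k=3: 3696+0+66·8·3=5280 → min 1554 | M3..M5: k=3: 0+1272+7·8·53=4240; k=4: 168+0+7·3·53=1281 → min 1281.
Length 4: M1..M4: k=1: 0+1554+3·66·3=2148; k=2: 1386+168+3·7·3=1617; k=3: 1554+0+3·8·3=1626 → min 1617 | M2..M5: k=2: 0+1281+66·7·53=25767; k=3: 3696+1272+66·8·53=32952; k=4: 1554+0+66·3·53=12048 → min 12048.
Length 5: M1..M5: k=1: 0+12048+3·66·53=22542; k=2: 1386+1281+3·7·53=3780; k=3: 1554+1272+3·8·53=4098; k=4: 1617+0+3·3·53=2094 → min 2094.
Optimal order: (((M1M2)(M3M4))M5) with cost 2094.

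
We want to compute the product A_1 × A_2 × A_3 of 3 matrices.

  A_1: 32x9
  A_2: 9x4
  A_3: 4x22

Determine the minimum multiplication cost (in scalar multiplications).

3968

Order (A_1 × (A_2 × A_3)): (A_2 × A_3): 9×4 by 4×22 → 9×22, cost 9·4·22 = 792; (A_1 × (A_2 × A_3)): 32×9 by 9×22 → 32×22, cost 32·9·22 = 6336; cumulative 7128. Total 7128.
Order ((A_1 × A_2) × A_3): (A_1 × A_2): 32×9 by 9×4 → 32×4, cost 32·9·4 = 1152; ((A_1 × A_2) × A_3): 32×4 by 4×22 → 32×22, cost 32·4·22 = 2816; cumulative 3968. Total 3968.
Minimum: 3968.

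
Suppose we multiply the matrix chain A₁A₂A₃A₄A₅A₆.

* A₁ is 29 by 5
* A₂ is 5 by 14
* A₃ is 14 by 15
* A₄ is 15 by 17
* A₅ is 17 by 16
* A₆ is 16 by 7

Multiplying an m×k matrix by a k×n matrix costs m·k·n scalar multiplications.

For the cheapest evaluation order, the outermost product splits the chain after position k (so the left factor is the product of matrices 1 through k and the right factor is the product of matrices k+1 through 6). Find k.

Adjacent pairs: A₁A₂ = 29·5·14 = 2030; A₂A₃ = 5·14·15 = 1050; A₃A₄ = 14·15·17 = 3570; A₄A₅ = 15·17·16 = 4080; A₅A₆ = 17·16·7 = 1904.
Length 3: A₁..A₃: k=1: 0+1050+29·5·15=3225; k=2: 2030+0+29·14·15=8120 → min 3225 | A₂..A₄: k=2: 0+3570+5·14·17=4760; k=3: 1050+0+5·15·17=2325 → min 2325 | A₃..A₅: k=3: 0+4080+14·15·16=7440; k=4: 3570+0+14·17·16=7378 → min 7378 | A₄..A₆: k=4: 0+1904+15·17·7=3689; k=5: 4080+0+15·16·7=5760 → min 3689.
Length 4: A₁..A₄: k=1: 0+2325+29·5·17=4790; k=2: 2030+3570+29·14·17=12502; k=3: 3225+0+29·15·17=10620 → min 4790 | A₂..A₅: k=2: 0+7378+5·14·16=8498; k=3: 1050+4080+5·15·16=6330; k=4: 2325+0+5·17·16=3685 → min 3685 | A₃..A₆: k=3: 0+3689+14·15·7=5159; k=4: 3570+1904+14·17·7=7140; k=5: 7378+0+14·16·7=8946 → min 5159.
Length 5: A₁..A₅: k=1: 0+3685+29·5·16=6005; k=2: 2030+7378+29·14·16=15904; k=3: 3225+4080+29·15·16=14265; k=4: 4790+0+29·17·16=12678 → min 6005 | A₂..A₆: k=2: 0+5159+5·14·7=5649; k=3: 1050+3689+5·15·7=5264; k=4: 2325+1904+5·17·7=4824; k=5: 3685+0+5·16·7=4245 → min 4245.
Top-level splits: k=1: (A₁..A₁)·(A₂..A₆) → 0+4245+29·5·7 = 5260; k=2: (A₁..A₂)·(A₃..A₆) → 2030+5159+29·14·7 = 10031; k=3: (A₁..A₃)·(A₄..A₆) → 3225+3689+29·15·7 = 9959; k=4: (A₁..A₄)·(A₅..A₆) → 4790+1904+29·17·7 = 10145; k=5: (A₁..A₅)·(A₆..A₆) → 6005+0+29·16·7 = 9253.
Best split is after A₁, i.e. k = 1.

1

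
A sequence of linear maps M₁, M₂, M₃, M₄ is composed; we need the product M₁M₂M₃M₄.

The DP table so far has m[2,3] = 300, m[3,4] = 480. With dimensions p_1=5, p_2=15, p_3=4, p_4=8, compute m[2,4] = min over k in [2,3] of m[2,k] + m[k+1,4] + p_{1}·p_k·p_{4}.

460

m[2,4] = min over k∈[2,3] of m[2,k]+m[k+1,4]+p_{1}·p_k·p_{4}.
k=2: 0 + 480 + 5·15·8 = 1080; k=3: 300 + 0 + 5·4·8 = 460.
Minimum: 460 at k=3.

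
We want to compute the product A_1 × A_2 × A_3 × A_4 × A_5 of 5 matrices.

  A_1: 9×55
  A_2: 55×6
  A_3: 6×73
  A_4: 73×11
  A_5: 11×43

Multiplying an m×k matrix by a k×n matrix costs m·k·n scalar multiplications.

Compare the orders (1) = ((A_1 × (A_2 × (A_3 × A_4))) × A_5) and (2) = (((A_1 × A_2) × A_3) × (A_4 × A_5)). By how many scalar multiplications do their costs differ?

51542

Order (1) = ((A_1 × (A_2 × (A_3 × A_4))) × A_5): (A_3 × A_4): 6×73 by 73×11 → 6×11, cost 6·73·11 = 4818; (A_2 × (A_3 × A_4)): 55×6 by 6×11 → 55×11, cost 55·6·11 = 3630; cumulative 8448; (A_1 × (A_2 × (A_3 × A_4))): 9×55 by 55×11 → 9×11, cost 9·55·11 = 5445; cumulative 13893; ((A_1 × (A_2 × (A_3 × A_4))) × A_5): 9×11 by 11×43 → 9×43, cost 9·11·43 = 4257; cumulative 18150. Total 18150.
Order (2) = (((A_1 × A_2) × A_3) × (A_4 × A_5)): (A_1 × A_2): 9×55 by 55×6 → 9×6, cost 9·55·6 = 2970; ((A_1 × A_2) × A_3): 9×6 by 6×73 → 9×73, cost 9·6·73 = 3942; cumulative 6912; (A_4 × A_5): 73×11 by 11×43 → 73×43, cost 73·11·43 = 34529; (((A_1 × A_2) × A_3) × (A_4 × A_5)): 9×73 by 73×43 → 9×43, cost 9·73·43 = 28251; cumulative 69692. Total 69692.
Difference: |18150 − 69692| = 51542.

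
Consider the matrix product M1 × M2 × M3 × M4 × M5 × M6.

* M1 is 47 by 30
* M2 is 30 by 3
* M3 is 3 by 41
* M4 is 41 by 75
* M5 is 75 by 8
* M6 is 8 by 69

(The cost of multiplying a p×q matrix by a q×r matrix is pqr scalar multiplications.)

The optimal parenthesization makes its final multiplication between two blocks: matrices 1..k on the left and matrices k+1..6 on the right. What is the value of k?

Adjacent pairs: M1M2 = 47·30·3 = 4230; M2M3 = 30·3·41 = 3690; M3M4 = 3·41·75 = 9225; M4M5 = 41·75·8 = 24600; M5M6 = 75·8·69 = 41400.
Length 3: M1..M3: k=1: 0+3690+47·30·41=61500; k=2: 4230+0+47·3·41=10011 → min 10011 | M2..M4: k=2: 0+9225+30·3·75=15975; k=3: 3690+0+30·41·75=95940 → min 15975 | M3..M5: k=3: 0+24600+3·41·8=25584; k=4: 9225+0+3·75·8=11025 → min 11025 | M4..M6: k=4: 0+41400+41·75·69=253575; k=5: 24600+0+41·8·69=47232 → min 47232.
Length 4: M1..M4: k=1: 0+15975+47·30·75=121725; k=2: 4230+9225+47·3·75=24030; k=3: 10011+0+47·41·75=154536 → min 24030 | M2..M5: k=2: 0+11025+30·3·8=11745; k=3: 3690+24600+30·41·8=38130; k=4: 15975+0+30·75·8=33975 → min 11745 | M3..M6: k=3: 0+47232+3·41·69=55719; k=4: 9225+41400+3·75·69=66150; k=5: 11025+0+3·8·69=12681 → min 12681.
Length 5: M1..M5: k=1: 0+11745+47·30·8=23025; k=2: 4230+11025+47·3·8=16383; k=3: 10011+24600+47·41·8=50027; k=4: 24030+0+47·75·8=52230 → min 16383 | M2..M6: k=2: 0+12681+30·3·69=18891; k=3: 3690+47232+30·41·69=135792; k=4: 15975+41400+30·75·69=212625; k=5: 11745+0+30·8·69=28305 → min 18891.
Top-level splits: k=1: (M1..M1)·(M2..M6) → 0+18891+47·30·69 = 116181; k=2: (M1..M2)·(M3..M6) → 4230+12681+47·3·69 = 26640; k=3: (M1..M3)·(M4..M6) → 10011+47232+47·41·69 = 190206; k=4: (M1..M4)·(M5..M6) → 24030+41400+47·75·69 = 308655; k=5: (M1..M5)·(M6..M6) → 16383+0+47·8·69 = 42327.
Best split is after M2, i.e. k = 2.

2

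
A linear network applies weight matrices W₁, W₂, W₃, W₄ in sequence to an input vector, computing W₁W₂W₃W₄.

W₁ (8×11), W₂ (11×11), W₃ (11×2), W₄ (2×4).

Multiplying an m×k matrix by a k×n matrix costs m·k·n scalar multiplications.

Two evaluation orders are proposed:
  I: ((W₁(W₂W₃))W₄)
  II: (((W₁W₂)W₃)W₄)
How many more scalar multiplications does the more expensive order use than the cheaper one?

Order I = ((W₁(W₂W₃))W₄): (W₂W₃): 11×11 by 11×2 → 11×2, cost 11·11·2 = 242; (W₁(W₂W₃)): 8×11 by 11×2 → 8×2, cost 8·11·2 = 176; cumulative 418; ((W₁(W₂W₃))W₄): 8×2 by 2×4 → 8×4, cost 8·2·4 = 64; cumulative 482. Total 482.
Order II = (((W₁W₂)W₃)W₄): (W₁W₂): 8×11 by 11×11 → 8×11, cost 8·11·11 = 968; ((W₁W₂)W₃): 8×11 by 11×2 → 8×2, cost 8·11·2 = 176; cumulative 1144; (((W₁W₂)W₃)W₄): 8×2 by 2×4 → 8×4, cost 8·2·4 = 64; cumulative 1208. Total 1208.
Difference: |482 − 1208| = 726.

726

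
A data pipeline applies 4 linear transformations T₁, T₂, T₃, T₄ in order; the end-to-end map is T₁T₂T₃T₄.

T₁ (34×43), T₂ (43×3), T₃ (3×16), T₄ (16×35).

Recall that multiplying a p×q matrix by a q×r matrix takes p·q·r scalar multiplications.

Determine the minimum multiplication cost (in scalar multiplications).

Adjacent pairs: T₁T₂ = 34·43·3 = 4386; T₂T₃ = 43·3·16 = 2064; T₃T₄ = 3·16·35 = 1680.
Length 3: T₁..T₃: k=1: 0+2064+34·43·16=25456; k=2: 4386+0+34·3·16=6018 → min 6018 | T₂..T₄: k=2: 0+1680+43·3·35=6195; k=3: 2064+0+43·16·35=26144 → min 6195.
Length 4: T₁..T₄: k=1: 0+6195+34·43·35=57365; k=2: 4386+1680+34·3·35=9636; k=3: 6018+0+34·16·35=25058 → min 9636.
Optimal order: ((T₁T₂)(T₃T₄)) with cost 9636.

9636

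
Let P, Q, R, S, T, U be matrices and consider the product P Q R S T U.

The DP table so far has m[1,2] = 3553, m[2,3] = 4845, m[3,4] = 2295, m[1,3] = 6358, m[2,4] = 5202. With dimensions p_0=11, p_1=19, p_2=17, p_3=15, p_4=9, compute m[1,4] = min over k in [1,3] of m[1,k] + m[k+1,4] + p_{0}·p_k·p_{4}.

m[1,4] = min over k∈[1,3] of m[1,k]+m[k+1,4]+p_{0}·p_k·p_{4}.
k=1: 0 + 5202 + 11·19·9 = 7083; k=2: 3553 + 2295 + 11·17·9 = 7531; k=3: 6358 + 0 + 11·15·9 = 7843.
Minimum: 7083 at k=1.

7083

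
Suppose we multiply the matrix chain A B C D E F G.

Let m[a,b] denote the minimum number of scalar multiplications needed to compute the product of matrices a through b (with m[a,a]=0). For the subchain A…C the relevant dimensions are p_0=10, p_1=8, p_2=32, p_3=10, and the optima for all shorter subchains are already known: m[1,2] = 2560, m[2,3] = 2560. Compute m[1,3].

m[1,3] = min over k∈[1,2] of m[1,k]+m[k+1,3]+p_{0}·p_k·p_{3}.
k=1: 0 + 2560 + 10·8·10 = 3360; k=2: 2560 + 0 + 10·32·10 = 5760.
Minimum: 3360 at k=1.

3360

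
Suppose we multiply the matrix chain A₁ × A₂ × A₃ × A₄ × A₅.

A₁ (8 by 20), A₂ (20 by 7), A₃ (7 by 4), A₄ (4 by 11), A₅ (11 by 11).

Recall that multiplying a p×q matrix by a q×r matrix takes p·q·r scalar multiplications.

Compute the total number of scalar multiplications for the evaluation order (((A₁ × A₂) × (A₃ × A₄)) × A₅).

(A₁ × A₂): 8×20 by 20×7 → 8×7, cost 8·20·7 = 1120
(A₃ × A₄): 7×4 by 4×11 → 7×11, cost 7·4·11 = 308
((A₁ × A₂) × (A₃ × A₄)): 8×7 by 7×11 → 8×11, cost 8·7·11 = 616; cumulative 2044
(((A₁ × A₂) × (A₃ × A₄)) × A₅): 8×11 by 11×11 → 8×11, cost 8·11·11 = 968; cumulative 3012
Total: 3012 scalar multiplications.

3012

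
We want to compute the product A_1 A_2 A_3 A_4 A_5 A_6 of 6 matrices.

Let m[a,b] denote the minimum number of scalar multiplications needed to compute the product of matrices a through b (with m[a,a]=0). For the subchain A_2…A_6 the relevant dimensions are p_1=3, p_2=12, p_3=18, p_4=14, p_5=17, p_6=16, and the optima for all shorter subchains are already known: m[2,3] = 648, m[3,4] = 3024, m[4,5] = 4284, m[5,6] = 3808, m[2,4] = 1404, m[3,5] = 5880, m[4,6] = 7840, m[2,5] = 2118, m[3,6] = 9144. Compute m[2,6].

m[2,6] = min over k∈[2,5] of m[2,k]+m[k+1,6]+p_{1}·p_k·p_{6}.
k=2: 0 + 9144 + 3·12·16 = 9720; k=3: 648 + 7840 + 3·18·16 = 9352; k=4: 1404 + 3808 + 3·14·16 = 5884; k=5: 2118 + 0 + 3·17·16 = 2934.
Minimum: 2934 at k=5.

2934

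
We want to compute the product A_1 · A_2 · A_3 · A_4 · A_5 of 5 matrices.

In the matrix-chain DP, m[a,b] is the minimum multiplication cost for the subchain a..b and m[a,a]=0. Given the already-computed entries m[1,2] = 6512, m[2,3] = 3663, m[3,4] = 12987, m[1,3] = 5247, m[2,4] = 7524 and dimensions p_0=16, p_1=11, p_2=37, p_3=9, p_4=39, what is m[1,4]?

10863

m[1,4] = min over k∈[1,3] of m[1,k]+m[k+1,4]+p_{0}·p_k·p_{4}.
k=1: 0 + 7524 + 16·11·39 = 14388; k=2: 6512 + 12987 + 16·37·39 = 42587; k=3: 5247 + 0 + 16·9·39 = 10863.
Minimum: 10863 at k=3.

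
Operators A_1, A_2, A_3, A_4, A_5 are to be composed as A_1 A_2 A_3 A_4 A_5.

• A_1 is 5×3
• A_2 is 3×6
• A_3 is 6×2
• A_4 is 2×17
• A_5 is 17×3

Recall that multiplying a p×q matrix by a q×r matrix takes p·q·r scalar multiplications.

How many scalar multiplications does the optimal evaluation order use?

198

Adjacent pairs: A_1A_2 = 5·3·6 = 90; A_2A_3 = 3·6·2 = 36; A_3A_4 = 6·2·17 = 204; A_4A_5 = 2·17·3 = 102.
Length 3: A_1..A_3: k=1: 0+36+5·3·2=66; k=2: 90+0+5·6·2=150 → min 66 | A_2..A_4: k=2: 0+204+3·6·17=510; k=3: 36+0+3·2·17=138 → min 138 | A_3..A_5: k=3: 0+102+6·2·3=138; k=4: 204+0+6·17·3=510 → min 138.
Length 4: A_1..A_4: k=1: 0+138+5·3·17=393; k=2: 90+204+5·6·17=804; k=3: 66+0+5·2·17=236 → min 236 | A_2..A_5: k=2: 0+138+3·6·3=192; k=3: 36+102+3·2·3=156; k=4: 138+0+3·17·3=291 → min 156.
Length 5: A_1..A_5: k=1: 0+156+5·3·3=201; k=2: 90+138+5·6·3=318; k=3: 66+102+5·2·3=198; k=4: 236+0+5·17·3=491 → min 198.
Optimal order: ((A_1 (A_2 A_3)) (A_4 A_5)) with cost 198.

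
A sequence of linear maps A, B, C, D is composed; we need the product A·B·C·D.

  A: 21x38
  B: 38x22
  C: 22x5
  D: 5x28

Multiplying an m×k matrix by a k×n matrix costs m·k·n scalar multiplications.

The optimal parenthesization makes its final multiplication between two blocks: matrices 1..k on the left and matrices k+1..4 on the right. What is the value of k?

3

Adjacent pairs: AB = 21·38·22 = 17556; BC = 38·22·5 = 4180; CD = 22·5·28 = 3080.
Length 3: A..C: k=1: 0+4180+21·38·5=8170; k=2: 17556+0+21·22·5=19866 → min 8170 | B..D: k=2: 0+3080+38·22·28=26488; k=3: 4180+0+38·5·28=9500 → min 9500.
Top-level splits: k=1: (A..A)·(B..D) → 0+9500+21·38·28 = 31844; k=2: (A..B)·(C..D) → 17556+3080+21·22·28 = 33572; k=3: (A..C)·(D..D) → 8170+0+21·5·28 = 11110.
Best split is after C, i.e. k = 3.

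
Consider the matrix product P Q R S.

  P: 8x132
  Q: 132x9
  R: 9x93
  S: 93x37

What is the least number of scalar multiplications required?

43137

Adjacent pairs: PQ = 8·132·9 = 9504; QR = 132·9·93 = 110484; RS = 9·93·37 = 30969.
Length 3: P..R: k=1: 0+110484+8·132·93=208692; k=2: 9504+0+8·9·93=16200 → min 16200 | Q..S: k=2: 0+30969+132·9·37=74925; k=3: 110484+0+132·93·37=564696 → min 74925.
Length 4: P..S: k=1: 0+74925+8·132·37=113997; k=2: 9504+30969+8·9·37=43137; k=3: 16200+0+8·93·37=43728 → min 43137.
Optimal order: ((P Q) (R S)) with cost 43137.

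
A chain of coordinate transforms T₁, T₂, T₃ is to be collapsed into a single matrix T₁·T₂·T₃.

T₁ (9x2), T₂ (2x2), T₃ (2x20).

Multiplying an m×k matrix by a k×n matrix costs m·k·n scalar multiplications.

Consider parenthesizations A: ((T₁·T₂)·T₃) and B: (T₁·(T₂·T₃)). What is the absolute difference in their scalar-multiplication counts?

44

Order A = ((T₁·T₂)·T₃): (T₁·T₂): 9×2 by 2×2 → 9×2, cost 9·2·2 = 36; ((T₁·T₂)·T₃): 9×2 by 2×20 → 9×20, cost 9·2·20 = 360; cumulative 396. Total 396.
Order B = (T₁·(T₂·T₃)): (T₂·T₃): 2×2 by 2×20 → 2×20, cost 2·2·20 = 80; (T₁·(T₂·T₃)): 9×2 by 2×20 → 9×20, cost 9·2·20 = 360; cumulative 440. Total 440.
Difference: |396 − 440| = 44.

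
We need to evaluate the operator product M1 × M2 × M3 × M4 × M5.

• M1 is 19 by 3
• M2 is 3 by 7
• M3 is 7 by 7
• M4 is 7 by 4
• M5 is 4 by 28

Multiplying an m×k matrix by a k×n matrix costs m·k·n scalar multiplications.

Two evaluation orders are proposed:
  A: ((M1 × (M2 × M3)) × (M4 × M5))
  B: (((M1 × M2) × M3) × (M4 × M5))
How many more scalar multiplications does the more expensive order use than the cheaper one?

784

Order A = ((M1 × (M2 × M3)) × (M4 × M5)): (M2 × M3): 3×7 by 7×7 → 3×7, cost 3·7·7 = 147; (M1 × (M2 × M3)): 19×3 by 3×7 → 19×7, cost 19·3·7 = 399; cumulative 546; (M4 × M5): 7×4 by 4×28 → 7×28, cost 7·4·28 = 784; ((M1 × (M2 × M3)) × (M4 × M5)): 19×7 by 7×28 → 19×28, cost 19·7·28 = 3724; cumulative 5054. Total 5054.
Order B = (((M1 × M2) × M3) × (M4 × M5)): (M1 × M2): 19×3 by 3×7 → 19×7, cost 19·3·7 = 399; ((M1 × M2) × M3): 19×7 by 7×7 → 19×7, cost 19·7·7 = 931; cumulative 1330; (M4 × M5): 7×4 by 4×28 → 7×28, cost 7·4·28 = 784; (((M1 × M2) × M3) × (M4 × M5)): 19×7 by 7×28 → 19×28, cost 19·7·28 = 3724; cumulative 5838. Total 5838.
Difference: |5054 − 5838| = 784.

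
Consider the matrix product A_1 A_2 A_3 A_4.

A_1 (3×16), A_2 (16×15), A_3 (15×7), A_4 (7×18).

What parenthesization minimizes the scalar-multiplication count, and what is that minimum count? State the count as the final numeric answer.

1413

Adjacent pairs: A_1A_2 = 3·16·15 = 720; A_2A_3 = 16·15·7 = 1680; A_3A_4 = 15·7·18 = 1890.
Length 3: A_1..A_3: k=1: 0+1680+3·16·7=2016; k=2: 720+0+3·15·7=1035 → min 1035 | A_2..A_4: k=2: 0+1890+16·15·18=6210; k=3: 1680+0+16·7·18=3696 → min 3696.
Length 4: A_1..A_4: k=1: 0+3696+3·16·18=4560; k=2: 720+1890+3·15·18=3420; k=3: 1035+0+3·7·18=1413 → min 1413.
Optimal parenthesization: (((A_1 A_2) A_3) A_4) with cost 1413.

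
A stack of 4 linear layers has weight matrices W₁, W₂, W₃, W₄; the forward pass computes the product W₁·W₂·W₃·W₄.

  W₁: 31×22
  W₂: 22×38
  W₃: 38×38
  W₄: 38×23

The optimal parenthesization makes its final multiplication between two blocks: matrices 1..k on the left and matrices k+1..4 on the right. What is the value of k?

1

Adjacent pairs: W₁W₂ = 31·22·38 = 25916; W₂W₃ = 22·38·38 = 31768; W₃W₄ = 38·38·23 = 33212.
Length 3: W₁..W₃: k=1: 0+31768+31·22·38=57684; k=2: 25916+0+31·38·38=70680 → min 57684 | W₂..W₄: k=2: 0+33212+22·38·23=52440; k=3: 31768+0+22·38·23=50996 → min 50996.
Top-level splits: k=1: (W₁..W₁)·(W₂..W₄) → 0+50996+31·22·23 = 66682; k=2: (W₁..W₂)·(W₃..W₄) → 25916+33212+31·38·23 = 86222; k=3: (W₁..W₃)·(W₄..W₄) → 57684+0+31·38·23 = 84778.
Best split is after W₁, i.e. k = 1.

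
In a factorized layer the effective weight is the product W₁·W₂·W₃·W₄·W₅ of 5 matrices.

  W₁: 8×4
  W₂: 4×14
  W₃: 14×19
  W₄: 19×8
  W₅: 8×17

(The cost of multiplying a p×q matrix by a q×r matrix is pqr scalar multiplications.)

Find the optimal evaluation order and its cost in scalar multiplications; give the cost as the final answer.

Adjacent pairs: W₁W₂ = 8·4·14 = 448; W₂W₃ = 4·14·19 = 1064; W₃W₄ = 14·19·8 = 2128; W₄W₅ = 19·8·17 = 2584.
Length 3: W₁..W₃: k=1: 0+1064+8·4·19=1672; k=2: 448+0+8·14·19=2576 → min 1672 | W₂..W₄: k=2: 0+2128+4·14·8=2576; k=3: 1064+0+4·19·8=1672 → min 1672 | W₃..W₅: k=3: 0+2584+14·19·17=7106; k=4: 2128+0+14·8·17=4032 → min 4032.
Length 4: W₁..W₄: k=1: 0+1672+8·4·8=1928; k=2: 448+2128+8·14·8=3472; k=3: 1672+0+8·19·8=2888 → min 1928 | W₂..W₅: k=2: 0+4032+4·14·17=4984; k=3: 1064+2584+4·19·17=4940; k=4: 1672+0+4·8·17=2216 → min 2216.
Length 5: W₁..W₅: k=1: 0+2216+8·4·17=2760; k=2: 448+4032+8·14·17=6384; k=3: 1672+2584+8·19·17=6840; k=4: 1928+0+8·8·17=3016 → min 2760.
Optimal parenthesization: (W₁·(((W₂·W₃)·W₄)·W₅)) with cost 2760.

2760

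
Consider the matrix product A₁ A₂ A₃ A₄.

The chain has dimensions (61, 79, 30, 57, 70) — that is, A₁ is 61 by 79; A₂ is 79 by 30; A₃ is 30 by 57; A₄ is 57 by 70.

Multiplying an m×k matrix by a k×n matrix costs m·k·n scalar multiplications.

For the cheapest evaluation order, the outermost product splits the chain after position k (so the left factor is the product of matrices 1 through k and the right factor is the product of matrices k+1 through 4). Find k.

Adjacent pairs: A₁A₂ = 61·79·30 = 144570; A₂A₃ = 79·30·57 = 135090; A₃A₄ = 30·57·70 = 119700.
Length 3: A₁..A₃: k=1: 0+135090+61·79·57=409773; k=2: 144570+0+61·30·57=248880 → min 248880 | A₂..A₄: k=2: 0+119700+79·30·70=285600; k=3: 135090+0+79·57·70=450300 → min 285600.
Top-level splits: k=1: (A₁..A₁)·(A₂..A₄) → 0+285600+61·79·70 = 622930; k=2: (A₁..A₂)·(A₃..A₄) → 144570+119700+61·30·70 = 392370; k=3: (A₁..A₃)·(A₄..A₄) → 248880+0+61·57·70 = 492270.
Best split is after A₂, i.e. k = 2.

2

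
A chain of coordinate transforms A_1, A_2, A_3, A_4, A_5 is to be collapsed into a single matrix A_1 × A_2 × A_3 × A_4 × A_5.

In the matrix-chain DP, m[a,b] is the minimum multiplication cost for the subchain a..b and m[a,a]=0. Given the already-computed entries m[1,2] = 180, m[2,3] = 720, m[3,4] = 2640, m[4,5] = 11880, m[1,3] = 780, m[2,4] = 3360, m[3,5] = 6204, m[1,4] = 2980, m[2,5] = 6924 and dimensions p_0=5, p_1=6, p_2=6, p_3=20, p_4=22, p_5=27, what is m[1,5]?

5950

m[1,5] = min over k∈[1,4] of m[1,k]+m[k+1,5]+p_{0}·p_k·p_{5}.
k=1: 0 + 6924 + 5·6·27 = 7734; k=2: 180 + 6204 + 5·6·27 = 7194; k=3: 780 + 11880 + 5·20·27 = 15360; k=4: 2980 + 0 + 5·22·27 = 5950.
Minimum: 5950 at k=4.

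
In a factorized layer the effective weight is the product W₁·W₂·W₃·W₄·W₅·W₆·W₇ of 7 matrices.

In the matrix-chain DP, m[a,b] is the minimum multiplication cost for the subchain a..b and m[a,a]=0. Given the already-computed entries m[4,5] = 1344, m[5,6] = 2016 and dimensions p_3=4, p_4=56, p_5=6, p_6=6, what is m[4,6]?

m[4,6] = min over k∈[4,5] of m[4,k]+m[k+1,6]+p_{3}·p_k·p_{6}.
k=4: 0 + 2016 + 4·56·6 = 3360; k=5: 1344 + 0 + 4·6·6 = 1488.
Minimum: 1488 at k=5.

1488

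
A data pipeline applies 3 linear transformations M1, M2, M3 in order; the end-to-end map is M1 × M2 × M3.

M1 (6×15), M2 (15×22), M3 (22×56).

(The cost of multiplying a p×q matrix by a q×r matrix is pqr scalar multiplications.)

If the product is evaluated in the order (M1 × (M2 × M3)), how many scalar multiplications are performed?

(M2 × M3): 15×22 by 22×56 → 15×56, cost 15·22·56 = 18480
(M1 × (M2 × M3)): 6×15 by 15×56 → 6×56, cost 6·15·56 = 5040; cumulative 23520
Total: 23520 scalar multiplications.

23520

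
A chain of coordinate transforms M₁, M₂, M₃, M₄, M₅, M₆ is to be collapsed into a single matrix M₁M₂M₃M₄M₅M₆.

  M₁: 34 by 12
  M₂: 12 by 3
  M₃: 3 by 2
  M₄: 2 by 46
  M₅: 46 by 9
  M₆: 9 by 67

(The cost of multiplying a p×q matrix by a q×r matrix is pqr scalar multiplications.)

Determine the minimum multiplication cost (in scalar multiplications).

Adjacent pairs: M₁M₂ = 34·12·3 = 1224; M₂M₃ = 12·3·2 = 72; M₃M₄ = 3·2·46 = 276; M₄M₅ = 2·46·9 = 828; M₅M₆ = 46·9·67 = 27738.
Length 3: M₁..M₃: k=1: 0+72+34·12·2=888; k=2: 1224+0+34·3·2=1428 → min 888 | M₂..M₄: k=2: 0+276+12·3·46=1932; k=3: 72+0+12·2·46=1176 → min 1176 | M₃..M₅: k=3: 0+828+3·2·9=882; k=4: 276+0+3·46·9=1518 → min 882 | M₄..M₆: k=4: 0+27738+2·46·67=33902; k=5: 828+0+2·9·67=2034 → min 2034.
Length 4: M₁..M₄: k=1: 0+1176+34·12·46=19944; k=2: 1224+276+34·3·46=6192; k=3: 888+0+34·2·46=4016 → min 4016 | M₂..M₅: k=2: 0+882+12·3·9=1206; k=3: 72+828+12·2·9=1116; k=4: 1176+0+12·46·9=6144 → min 1116 | M₃..M₆: k=3: 0+2034+3·2·67=2436; k=4: 276+27738+3·46·67=37260; k=5: 882+0+3·9·67=2691 → min 2436.
Length 5: M₁..M₅: k=1: 0+1116+34·12·9=4788; k=2: 1224+882+34·3·9=3024; k=3: 888+828+34·2·9=2328; k=4: 4016+0+34·46·9=18092 → min 2328 | M₂..M₆: k=2: 0+2436+12·3·67=4848; k=3: 72+2034+12·2·67=3714; k=4: 1176+27738+12·46·67=65898; k=5: 1116+0+12·9·67=8352 → min 3714.
Length 6: M₁..M₆: k=1: 0+3714+34·12·67=31050; k=2: 1224+2436+34·3·67=10494; k=3: 888+2034+34·2·67=7478; k=4: 4016+27738+34·46·67=136542; k=5: 2328+0+34·9·67=22830 → min 7478.
Optimal order: ((M₁(M₂M₃))((M₄M₅)M₆)) with cost 7478.

7478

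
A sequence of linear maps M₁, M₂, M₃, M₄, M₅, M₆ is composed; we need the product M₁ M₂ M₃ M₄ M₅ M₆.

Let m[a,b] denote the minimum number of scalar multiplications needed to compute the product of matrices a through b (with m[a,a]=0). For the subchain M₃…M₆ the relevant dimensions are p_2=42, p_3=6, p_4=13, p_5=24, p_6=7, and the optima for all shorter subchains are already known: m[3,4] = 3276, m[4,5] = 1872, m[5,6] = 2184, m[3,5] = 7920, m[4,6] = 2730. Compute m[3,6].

m[3,6] = min over k∈[3,5] of m[3,k]+m[k+1,6]+p_{2}·p_k·p_{6}.
k=3: 0 + 2730 + 42·6·7 = 4494; k=4: 3276 + 2184 + 42·13·7 = 9282; k=5: 7920 + 0 + 42·24·7 = 14976.
Minimum: 4494 at k=3.

4494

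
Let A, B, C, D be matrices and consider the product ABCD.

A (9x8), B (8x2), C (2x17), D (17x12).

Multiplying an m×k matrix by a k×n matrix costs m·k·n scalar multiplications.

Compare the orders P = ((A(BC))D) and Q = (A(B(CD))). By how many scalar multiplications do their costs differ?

Order P = ((A(BC))D): (BC): 8×2 by 2×17 → 8×17, cost 8·2·17 = 272; (A(BC)): 9×8 by 8×17 → 9×17, cost 9·8·17 = 1224; cumulative 1496; ((A(BC))D): 9×17 by 17×12 → 9×12, cost 9·17·12 = 1836; cumulative 3332. Total 3332.
Order Q = (A(B(CD))): (CD): 2×17 by 17×12 → 2×12, cost 2·17·12 = 408; (B(CD)): 8×2 by 2×12 → 8×12, cost 8·2·12 = 192; cumulative 600; (A(B(CD))): 9×8 by 8×12 → 9×12, cost 9·8·12 = 864; cumulative 1464. Total 1464.
Difference: |3332 − 1464| = 1868.

1868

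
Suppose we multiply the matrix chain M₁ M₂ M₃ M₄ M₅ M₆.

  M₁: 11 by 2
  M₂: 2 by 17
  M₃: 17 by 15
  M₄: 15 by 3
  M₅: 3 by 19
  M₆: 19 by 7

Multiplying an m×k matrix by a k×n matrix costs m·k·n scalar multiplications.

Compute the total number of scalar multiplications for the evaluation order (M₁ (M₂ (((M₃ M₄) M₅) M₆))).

(M₃ M₄): 17×15 by 15×3 → 17×3, cost 17·15·3 = 765
((M₃ M₄) M₅): 17×3 by 3×19 → 17×19, cost 17·3·19 = 969; cumulative 1734
(((M₃ M₄) M₅) M₆): 17×19 by 19×7 → 17×7, cost 17·19·7 = 2261; cumulative 3995
(M₂ (((M₃ M₄) M₅) M₆)): 2×17 by 17×7 → 2×7, cost 2·17·7 = 238; cumulative 4233
(M₁ (M₂ (((M₃ M₄) M₅) M₆))): 11×2 by 2×7 → 11×7, cost 11·2·7 = 154; cumulative 4387
Total: 4387 scalar multiplications.

4387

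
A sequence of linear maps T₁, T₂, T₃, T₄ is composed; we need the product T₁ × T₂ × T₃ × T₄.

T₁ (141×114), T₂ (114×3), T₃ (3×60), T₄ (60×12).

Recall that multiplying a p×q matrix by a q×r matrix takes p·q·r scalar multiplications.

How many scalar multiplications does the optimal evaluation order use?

Adjacent pairs: T₁T₂ = 141·114·3 = 48222; T₂T₃ = 114·3·60 = 20520; T₃T₄ = 3·60·12 = 2160.
Length 3: T₁..T₃: k=1: 0+20520+141·114·60=984960; k=2: 48222+0+141·3·60=73602 → min 73602 | T₂..T₄: k=2: 0+2160+114·3·12=6264; k=3: 20520+0+114·60·12=102600 → min 6264.
Length 4: T₁..T₄: k=1: 0+6264+141·114·12=199152; k=2: 48222+2160+141·3·12=55458; k=3: 73602+0+141·60·12=175122 → min 55458.
Optimal order: ((T₁ × T₂) × (T₃ × T₄)) with cost 55458.

55458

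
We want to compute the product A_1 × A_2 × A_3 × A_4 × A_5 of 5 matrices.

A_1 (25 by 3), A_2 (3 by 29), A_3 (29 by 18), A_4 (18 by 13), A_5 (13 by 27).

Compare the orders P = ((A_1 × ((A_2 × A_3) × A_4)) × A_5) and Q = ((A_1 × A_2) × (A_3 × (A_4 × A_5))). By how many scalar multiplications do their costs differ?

Order P = ((A_1 × ((A_2 × A_3) × A_4)) × A_5): (A_2 × A_3): 3×29 by 29×18 → 3×18, cost 3·29·18 = 1566; ((A_2 × A_3) × A_4): 3×18 by 18×13 → 3×13, cost 3·18·13 = 702; cumulative 2268; (A_1 × ((A_2 × A_3) × A_4)): 25×3 by 3×13 → 25×13, cost 25·3·13 = 975; cumulative 3243; ((A_1 × ((A_2 × A_3) × A_4)) × A_5): 25×13 by 13×27 → 25×27, cost 25·13·27 = 8775; cumulative 12018. Total 12018.
Order Q = ((A_1 × A_2) × (A_3 × (A_4 × A_5))): (A_1 × A_2): 25×3 by 3×29 → 25×29, cost 25·3·29 = 2175; (A_4 × A_5): 18×13 by 13×27 → 18×27, cost 18·13·27 = 6318; (A_3 × (A_4 × A_5)): 29×18 by 18×27 → 29×27, cost 29·18·27 = 14094; cumulative 20412; ((A_1 × A_2) × (A_3 × (A_4 × A_5))): 25×29 by 29×27 → 25×27, cost 25·29·27 = 19575; cumulative 42162. Total 42162.
Difference: |12018 − 42162| = 30144.

30144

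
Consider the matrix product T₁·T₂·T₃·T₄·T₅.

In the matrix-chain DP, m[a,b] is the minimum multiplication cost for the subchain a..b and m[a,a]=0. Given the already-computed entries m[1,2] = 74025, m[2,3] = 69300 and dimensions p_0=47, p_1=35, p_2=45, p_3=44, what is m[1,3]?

141680

m[1,3] = min over k∈[1,2] of m[1,k]+m[k+1,3]+p_{0}·p_k·p_{3}.
k=1: 0 + 69300 + 47·35·44 = 141680; k=2: 74025 + 0 + 47·45·44 = 167085.
Minimum: 141680 at k=1.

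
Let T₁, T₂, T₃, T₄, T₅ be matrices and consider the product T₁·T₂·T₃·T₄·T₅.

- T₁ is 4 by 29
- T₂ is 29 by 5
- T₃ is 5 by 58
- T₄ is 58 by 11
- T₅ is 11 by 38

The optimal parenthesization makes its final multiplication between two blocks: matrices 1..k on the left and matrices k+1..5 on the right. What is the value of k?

4

Adjacent pairs: T₁T₂ = 4·29·5 = 580; T₂T₃ = 29·5·58 = 8410; T₃T₄ = 5·58·11 = 3190; T₄T₅ = 58·11·38 = 24244.
Length 3: T₁..T₃: k=1: 0+8410+4·29·58=15138; k=2: 580+0+4·5·58=1740 → min 1740 | T₂..T₄: k=2: 0+3190+29·5·11=4785; k=3: 8410+0+29·58·11=26912 → min 4785 | T₃..T₅: k=3: 0+24244+5·58·38=35264; k=4: 3190+0+5·11·38=5280 → min 5280.
Length 4: T₁..T₄: k=1: 0+4785+4·29·11=6061; k=2: 580+3190+4·5·11=3990; k=3: 1740+0+4·58·11=4292 → min 3990 | T₂..T₅: k=2: 0+5280+29·5·38=10790; k=3: 8410+24244+29·58·38=96570; k=4: 4785+0+29·11·38=16907 → min 10790.
Top-level splits: k=1: (T₁..T₁)·(T₂..T₅) → 0+10790+4·29·38 = 15198; k=2: (T₁..T₂)·(T₃..T₅) → 580+5280+4·5·38 = 6620; k=3: (T₁..T₃)·(T₄..T₅) → 1740+24244+4·58·38 = 34800; k=4: (T₁..T₄)·(T₅..T₅) → 3990+0+4·11·38 = 5662.
Best split is after T₄, i.e. k = 4.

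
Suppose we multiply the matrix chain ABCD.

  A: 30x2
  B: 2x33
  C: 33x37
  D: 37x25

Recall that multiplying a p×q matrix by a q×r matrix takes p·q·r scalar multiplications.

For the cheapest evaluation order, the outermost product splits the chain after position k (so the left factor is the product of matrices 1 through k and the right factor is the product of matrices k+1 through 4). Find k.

1

Adjacent pairs: AB = 30·2·33 = 1980; BC = 2·33·37 = 2442; CD = 33·37·25 = 30525.
Length 3: A..C: k=1: 0+2442+30·2·37=4662; k=2: 1980+0+30·33·37=38610 → min 4662 | B..D: k=2: 0+30525+2·33·25=32175; k=3: 2442+0+2·37·25=4292 → min 4292.
Top-level splits: k=1: (A..A)·(B..D) → 0+4292+30·2·25 = 5792; k=2: (A..B)·(C..D) → 1980+30525+30·33·25 = 57255; k=3: (A..C)·(D..D) → 4662+0+30·37·25 = 32412.
Best split is after A, i.e. k = 1.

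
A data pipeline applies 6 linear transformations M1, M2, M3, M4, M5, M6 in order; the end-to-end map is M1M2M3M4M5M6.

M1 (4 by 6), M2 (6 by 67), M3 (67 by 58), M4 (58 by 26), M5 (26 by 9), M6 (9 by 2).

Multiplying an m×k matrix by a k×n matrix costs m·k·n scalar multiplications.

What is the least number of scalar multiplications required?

12108

Adjacent pairs: M1M2 = 4·6·67 = 1608; M2M3 = 6·67·58 = 23316; M3M4 = 67·58·26 = 101036; M4M5 = 58·26·9 = 13572; M5M6 = 26·9·2 = 468.
Length 3: M1..M3: k=1: 0+23316+4·6·58=24708; k=2: 1608+0+4·67·58=17152 → min 17152 | M2..M4: k=2: 0+101036+6·67·26=111488; k=3: 23316+0+6·58·26=32364 → min 32364 | M3..M5: k=3: 0+13572+67·58·9=48546; k=4: 101036+0+67·26·9=116714 → min 48546 | M4..M6: k=4: 0+468+58·26·2=3484; k=5: 13572+0+58·9·2=14616 → min 3484.
Length 4: M1..M4: k=1: 0+32364+4·6·26=32988; k=2: 1608+101036+4·67·26=109612; k=3: 17152+0+4·58·26=23184 → min 23184 | M2..M5: k=2: 0+48546+6·67·9=52164; k=3: 23316+13572+6·58·9=40020; k=4: 32364+0+6·26·9=33768 → min 33768 | M3..M6: k=3: 0+3484+67·58·2=11256; k=4: 101036+468+67·26·2=104988; k=5: 48546+0+67·9·2=49752 → min 11256.
Length 5: M1..M5: k=1: 0+33768+4·6·9=33984; k=2: 1608+48546+4·67·9=52566; k=3: 17152+13572+4·58·9=32812; k=4: 23184+0+4·26·9=24120 → min 24120 | M2..M6: k=2: 0+11256+6·67·2=12060; k=3: 23316+3484+6·58·2=27496; k=4: 32364+468+6·26·2=33144; k=5: 33768+0+6·9·2=33876 → min 12060.
Length 6: M1..M6: k=1: 0+12060+4·6·2=12108; k=2: 1608+11256+4·67·2=13400; k=3: 17152+3484+4·58·2=21100; k=4: 23184+468+4·26·2=23860; k=5: 24120+0+4·9·2=24192 → min 12108.
Optimal order: (M1(M2(M3(M4(M5M6))))) with cost 12108.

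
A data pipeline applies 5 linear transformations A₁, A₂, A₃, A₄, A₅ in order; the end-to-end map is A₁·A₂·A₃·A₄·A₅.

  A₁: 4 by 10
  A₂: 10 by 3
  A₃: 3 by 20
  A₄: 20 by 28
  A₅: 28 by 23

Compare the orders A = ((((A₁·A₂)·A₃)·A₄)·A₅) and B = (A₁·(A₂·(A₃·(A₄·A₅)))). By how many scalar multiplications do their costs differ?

Order A = ((((A₁·A₂)·A₃)·A₄)·A₅): (A₁·A₂): 4×10 by 10×3 → 4×3, cost 4·10·3 = 120; ((A₁·A₂)·A₃): 4×3 by 3×20 → 4×20, cost 4·3·20 = 240; cumulative 360; (((A₁·A₂)·A₃)·A₄): 4×20 by 20×28 → 4×28, cost 4·20·28 = 2240; cumulative 2600; ((((A₁·A₂)·A₃)·A₄)·A₅): 4×28 by 28×23 → 4×23, cost 4·28·23 = 2576; cumulative 5176. Total 5176.
Order B = (A₁·(A₂·(A₃·(A₄·A₅)))): (A₄·A₅): 20×28 by 28×23 → 20×23, cost 20·28·23 = 12880; (A₃·(A₄·A₅)): 3×20 by 20×23 → 3×23, cost 3·20·23 = 1380; cumulative 14260; (A₂·(A₃·(A₄·A₅))): 10×3 by 3×23 → 10×23, cost 10·3·23 = 690; cumulative 14950; (A₁·(A₂·(A₃·(A₄·A₅)))): 4×10 by 10×23 → 4×23, cost 4·10·23 = 920; cumulative 15870. Total 15870.
Difference: |5176 − 15870| = 10694.

10694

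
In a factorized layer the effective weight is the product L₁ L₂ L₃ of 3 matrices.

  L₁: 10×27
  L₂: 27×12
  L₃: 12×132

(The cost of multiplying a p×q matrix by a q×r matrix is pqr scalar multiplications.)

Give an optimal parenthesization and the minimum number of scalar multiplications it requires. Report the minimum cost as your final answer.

(L₁ (L₂ L₃)): cost 78408.
((L₁ L₂) L₃): cost 19080.
Optimal: ((L₁ L₂) L₃) with cost 19080.

19080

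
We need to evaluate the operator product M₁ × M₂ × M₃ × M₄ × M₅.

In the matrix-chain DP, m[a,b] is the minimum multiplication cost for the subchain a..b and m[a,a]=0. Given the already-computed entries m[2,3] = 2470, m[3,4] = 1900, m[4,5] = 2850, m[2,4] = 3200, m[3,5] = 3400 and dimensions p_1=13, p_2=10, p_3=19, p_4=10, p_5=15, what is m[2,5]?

5150

m[2,5] = min over k∈[2,4] of m[2,k]+m[k+1,5]+p_{1}·p_k·p_{5}.
k=2: 0 + 3400 + 13·10·15 = 5350; k=3: 2470 + 2850 + 13·19·15 = 9025; k=4: 3200 + 0 + 13·10·15 = 5150.
Minimum: 5150 at k=4.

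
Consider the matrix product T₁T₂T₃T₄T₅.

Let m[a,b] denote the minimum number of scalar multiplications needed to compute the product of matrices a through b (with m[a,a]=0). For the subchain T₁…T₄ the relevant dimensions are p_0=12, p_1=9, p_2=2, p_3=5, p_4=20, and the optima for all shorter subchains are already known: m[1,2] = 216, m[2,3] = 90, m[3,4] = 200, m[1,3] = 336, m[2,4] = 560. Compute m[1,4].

m[1,4] = min over k∈[1,3] of m[1,k]+m[k+1,4]+p_{0}·p_k·p_{4}.
k=1: 0 + 560 + 12·9·20 = 2720; k=2: 216 + 200 + 12·2·20 = 896; k=3: 336 + 0 + 12·5·20 = 1536.
Minimum: 896 at k=2.

896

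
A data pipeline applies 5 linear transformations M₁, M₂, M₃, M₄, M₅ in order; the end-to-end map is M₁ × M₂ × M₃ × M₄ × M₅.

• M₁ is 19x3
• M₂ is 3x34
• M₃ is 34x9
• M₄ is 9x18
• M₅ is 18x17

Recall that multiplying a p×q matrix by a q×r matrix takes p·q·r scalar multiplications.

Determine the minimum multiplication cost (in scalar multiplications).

Adjacent pairs: M₁M₂ = 19·3·34 = 1938; M₂M₃ = 3·34·9 = 918; M₃M₄ = 34·9·18 = 5508; M₄M₅ = 9·18·17 = 2754.
Length 3: M₁..M₃: k=1: 0+918+19·3·9=1431; k=2: 1938+0+19·34·9=7752 → min 1431 | M₂..M₄: k=2: 0+5508+3·34·18=7344; k=3: 918+0+3·9·18=1404 → min 1404 | M₃..M₅: k=3: 0+2754+34·9·17=7956; k=4: 5508+0+34·18·17=15912 → min 7956.
Length 4: M₁..M₄: k=1: 0+1404+19·3·18=2430; k=2: 1938+5508+19·34·18=19074; k=3: 1431+0+19·9·18=4509 → min 2430 | M₂..M₅: k=2: 0+7956+3·34·17=9690; k=3: 918+2754+3·9·17=4131; k=4: 1404+0+3·18·17=2322 → min 2322.
Length 5: M₁..M₅: k=1: 0+2322+19·3·17=3291; k=2: 1938+7956+19·34·17=20876; k=3: 1431+2754+19·9·17=7092; k=4: 2430+0+19·18·17=8244 → min 3291.
Optimal order: (M₁ × (((M₂ × M₃) × M₄) × M₅)) with cost 3291.

3291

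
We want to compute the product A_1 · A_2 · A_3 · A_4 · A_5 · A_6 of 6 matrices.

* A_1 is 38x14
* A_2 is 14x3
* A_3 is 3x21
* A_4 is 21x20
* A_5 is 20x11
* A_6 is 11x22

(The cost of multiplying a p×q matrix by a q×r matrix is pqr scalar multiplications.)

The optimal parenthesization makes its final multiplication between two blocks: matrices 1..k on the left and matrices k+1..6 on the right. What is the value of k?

2

Adjacent pairs: A_1A_2 = 38·14·3 = 1596; A_2A_3 = 14·3·21 = 882; A_3A_4 = 3·21·20 = 1260; A_4A_5 = 21·20·11 = 4620; A_5A_6 = 20·11·22 = 4840.
Length 3: A_1..A_3: k=1: 0+882+38·14·21=12054; k=2: 1596+0+38·3·21=3990 → min 3990 | A_2..A_4: k=2: 0+1260+14·3·20=2100; k=3: 882+0+14·21·20=6762 → min 2100 | A_3..A_5: k=3: 0+4620+3·21·11=5313; k=4: 1260+0+3·20·11=1920 → min 1920 | A_4..A_6: k=4: 0+4840+21·20·22=14080; k=5: 4620+0+21·11·22=9702 → min 9702.
Length 4: A_1..A_4: k=1: 0+2100+38·14·20=12740; k=2: 1596+1260+38·3·20=5136; k=3: 3990+0+38·21·20=19950 → min 5136 | A_2..A_5: k=2: 0+1920+14·3·11=2382; k=3: 882+4620+14·21·11=8736; k=4: 2100+0+14·20·11=5180 → min 2382 | A_3..A_6: k=3: 0+9702+3·21·22=11088; k=4: 1260+4840+3·20·22=7420; k=5: 1920+0+3·11·22=2646 → min 2646.
Length 5: A_1..A_5: k=1: 0+2382+38·14·11=8234; k=2: 1596+1920+38·3·11=4770; k=3: 3990+4620+38·21·11=17388; k=4: 5136+0+38·20·11=13496 → min 4770 | A_2..A_6: k=2: 0+2646+14·3·22=3570; k=3: 882+9702+14·21·22=17052; k=4: 2100+4840+14·20·22=13100; k=5: 2382+0+14·11·22=5770 → min 3570.
Top-level splits: k=1: (A_1..A_1)·(A_2..A_6) → 0+3570+38·14·22 = 15274; k=2: (A_1..A_2)·(A_3..A_6) → 1596+2646+38·3·22 = 6750; k=3: (A_1..A_3)·(A_4..A_6) → 3990+9702+38·21·22 = 31248; k=4: (A_1..A_4)·(A_5..A_6) → 5136+4840+38·20·22 = 26696; k=5: (A_1..A_5)·(A_6..A_6) → 4770+0+38·11·22 = 13966.
Best split is after A_2, i.e. k = 2.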